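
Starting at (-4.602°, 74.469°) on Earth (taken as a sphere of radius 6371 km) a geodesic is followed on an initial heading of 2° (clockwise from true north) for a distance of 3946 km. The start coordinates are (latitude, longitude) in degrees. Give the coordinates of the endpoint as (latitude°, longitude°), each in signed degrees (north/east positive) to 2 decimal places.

Angular distance δ = d/R = 3946/6371 = 0.61937 rad; initial bearing θ = 0.0349 rad.
sin φ₂ = sin φ₁ cos δ + cos φ₁ sin δ cos θ = (-0.0802)(0.8142) + (0.9968)(0.5805)(0.9994) = 0.5130, so φ₂ = 30.86°.
Δλ = atan2(sin θ sin δ cos φ₁, cos δ − sin φ₁ sin φ₂) = atan2(0.0202, 0.8554) = 1.352°.
λ₂ = 74.469° + 1.352° = 75.82°.

30.86°, 75.82°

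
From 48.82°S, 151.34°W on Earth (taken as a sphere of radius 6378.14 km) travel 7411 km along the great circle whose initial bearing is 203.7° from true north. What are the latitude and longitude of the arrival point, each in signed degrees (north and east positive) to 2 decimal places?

-58.48°, 73.52°

Angular distance δ = d/R = 7411/6378.14 = 1.16194 rad; initial bearing θ = 3.5552 rad.
sin φ₂ = sin φ₁ cos δ + cos φ₁ sin δ cos θ = (-0.7526)(0.3976) + (0.6584)(0.9176)(-0.9157) = -0.8524, so φ₂ = -58.48°.
Δλ = atan2(sin θ sin δ cos φ₁, cos δ − sin φ₁ sin φ₂) = atan2(-0.2428, -0.2440) = -135.138°.
λ₂ = -151.340° − 135.138° = -286.48° → 73.52° after wrapping to (−180°, 180°].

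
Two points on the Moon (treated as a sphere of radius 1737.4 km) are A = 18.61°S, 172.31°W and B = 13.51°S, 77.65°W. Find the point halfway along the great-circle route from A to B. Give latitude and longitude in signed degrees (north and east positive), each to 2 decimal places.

The central angle between A and B is δ = 1.5711 rad.
With f = 0.5, the slerp weights are sin((1−f)δ)/sin δ = 0.7072 and sin(fδ)/sin δ = 0.7072.
Weighted sum of the unit vectors: (0.7072)·(-0.9392,-0.1268,-0.3191) + (0.7072)·(0.2080,-0.9498,-0.2336) = (-0.5171, -0.7614, -0.3909).
Converting back: φ = atan2(z, √(x²+y²)) = -23.01°, λ = atan2(y, x) = -124.18°.

-23.01°, -124.18°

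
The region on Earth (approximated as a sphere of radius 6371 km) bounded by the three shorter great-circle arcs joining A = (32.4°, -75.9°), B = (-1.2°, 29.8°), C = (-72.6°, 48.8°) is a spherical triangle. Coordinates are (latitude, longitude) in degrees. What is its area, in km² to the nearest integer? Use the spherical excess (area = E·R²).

85615588 km²

Side lengths (central angles): a = 1.2633, b = 2.2850, c = 1.8128 rad; semiperimeter s = 2.6806.
By l'Huilier's theorem, tan(E/4) = √[tan(s/2) tan((s−a)/2) tan((s−b)/2) tan((s−c)/2)], giving spherical excess E = 2.1093 rad.
Area = E·R² = 2.1093 × (6371)² ≈ 85615588 km².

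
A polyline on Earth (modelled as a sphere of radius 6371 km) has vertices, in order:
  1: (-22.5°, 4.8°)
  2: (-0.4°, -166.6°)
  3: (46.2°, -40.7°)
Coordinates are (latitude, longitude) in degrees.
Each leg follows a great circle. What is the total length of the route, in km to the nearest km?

Leg 1→2: central angle 2.7160 rad, distance 17303.7 km.
Leg 2→3: central angle 1.9942 rad, distance 12705.2 km.
Total: 17303.7 + 12705.2 ≈ 30009 km.

30009 km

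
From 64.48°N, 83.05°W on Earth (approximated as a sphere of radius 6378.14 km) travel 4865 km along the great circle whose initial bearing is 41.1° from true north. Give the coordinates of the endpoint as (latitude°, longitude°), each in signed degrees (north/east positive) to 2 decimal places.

Angular distance δ = d/R = 4865/6378.14 = 0.76276 rad; initial bearing θ = 0.7173 rad.
sin φ₂ = sin φ₁ cos δ + cos φ₁ sin δ cos θ = (0.9024)(0.7229) + (0.4308)(0.6909)(0.7536) = 0.8767, so φ₂ = 61.25°.
Δλ = atan2(sin θ sin δ cos φ₁, cos δ − sin φ₁ sin φ₂) = atan2(0.1957, -0.0682) = 109.226°.
λ₂ = -83.050° + 109.226° = 26.18°.

61.25°, 26.18°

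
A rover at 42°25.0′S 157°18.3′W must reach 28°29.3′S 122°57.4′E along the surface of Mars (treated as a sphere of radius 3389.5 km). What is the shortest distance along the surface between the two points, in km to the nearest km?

Let φ₁ = -0.7403 rad, φ₂ = -0.4972 rad, and Δλ = -1.3917 rad.
cos c = sin φ₁ sin φ₂ + cos φ₁ cos φ₂ cos Δλ = (-0.6745)(-0.4770) + (0.7383)(0.8789)(0.1781) = 0.43732,
so c = arccos(0.43732) = 1.11818 rad.
Distance = R·c = 3389.5 × 1.1182 ≈ 3790 km.

3790 km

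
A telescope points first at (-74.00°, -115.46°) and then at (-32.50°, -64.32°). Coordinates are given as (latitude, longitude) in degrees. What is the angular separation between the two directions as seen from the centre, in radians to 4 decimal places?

With latitudes φ₁ = -74.000°, φ₂ = -32.500° and longitude difference Δλ = 51.140°:
cos c = sin φ₁ sin φ₂ + cos φ₁ cos φ₂ cos Δλ = (-0.9613)(-0.5373) + (0.2756)(0.8434)(0.6274) = 0.66234,
so c = arccos(0.66234) = 0.84686 rad.
So the angular separation is 0.8469 rad.

0.8469 rad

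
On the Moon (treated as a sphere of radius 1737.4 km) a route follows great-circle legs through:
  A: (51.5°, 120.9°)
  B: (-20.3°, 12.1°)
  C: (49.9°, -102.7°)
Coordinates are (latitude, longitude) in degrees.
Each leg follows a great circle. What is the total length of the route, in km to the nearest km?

7236 km

Leg A→B: central angle 2.0484 rad, distance 3558.9 km.
Leg B→C: central angle 2.1162 rad, distance 3676.7 km.
Total: 3558.9 + 3676.7 ≈ 7236 km.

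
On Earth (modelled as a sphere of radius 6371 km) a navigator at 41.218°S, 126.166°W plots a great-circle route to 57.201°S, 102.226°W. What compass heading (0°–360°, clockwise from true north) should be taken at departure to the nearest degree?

144°

With φ₁ = -0.7194, φ₂ = -0.9983, Δλ = 0.4178 rad, the forward-azimuth formula gives
θ = atan2( sin Δλ cos φ₂ , cos φ₁ sin φ₂ − sin φ₁ cos φ₂ cos Δλ ) = atan2(0.2198, -0.3061) = 144.31°.
So the initial bearing is 144°.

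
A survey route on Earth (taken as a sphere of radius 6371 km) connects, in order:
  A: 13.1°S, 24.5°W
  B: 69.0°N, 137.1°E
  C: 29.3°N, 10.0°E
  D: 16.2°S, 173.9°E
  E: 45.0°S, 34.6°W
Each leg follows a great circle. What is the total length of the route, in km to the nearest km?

52383 km

Leg A→B: central angle 2.1446 rad, distance 13663.0 km.
Leg B→C: central angle 1.2991 rad, distance 8276.6 km.
Leg C→D: central angle 2.7968 rad, distance 17818.1 km.
Leg D→E: central angle 1.9817 rad, distance 12625.6 km.
Total: 13663.0 + 8276.6 + 17818.1 + 12625.6 ≈ 52383 km.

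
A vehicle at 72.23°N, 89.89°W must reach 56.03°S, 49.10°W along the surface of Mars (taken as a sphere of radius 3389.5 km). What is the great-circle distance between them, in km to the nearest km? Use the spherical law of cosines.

In radians: φ₁ = 1.2607, φ₂ = -0.9779, Δλ = 40.790° = 0.7119 rad.
cos c = sin φ₁ sin φ₂ + cos φ₁ cos φ₂ cos Δλ = (0.9523)(-0.8293) + (0.3052)(0.5588)(0.7571) = -0.66065,
so c = arccos(-0.66065) = 2.29248 rad.
Distance = R·c = 3389.5 × 2.2925 ≈ 7770 km.

7770 km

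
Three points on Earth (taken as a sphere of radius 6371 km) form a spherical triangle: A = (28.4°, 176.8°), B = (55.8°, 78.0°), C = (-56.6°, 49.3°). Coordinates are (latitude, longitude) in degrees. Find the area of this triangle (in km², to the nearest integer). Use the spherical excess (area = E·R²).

Side lengths (central angles): a = 2.0032, b = 2.3349, c = 1.2475 rad; semiperimeter s = 2.7928.
By l'Huilier's theorem, tan(E/4) = √[tan(s/2) tan((s−a)/2) tan((s−b)/2) tan((s−c)/2)], giving spherical excess E = 2.5299 rad.
Area = E·R² = 2.5299 × (6371)² ≈ 102689178 km².

102689178 km²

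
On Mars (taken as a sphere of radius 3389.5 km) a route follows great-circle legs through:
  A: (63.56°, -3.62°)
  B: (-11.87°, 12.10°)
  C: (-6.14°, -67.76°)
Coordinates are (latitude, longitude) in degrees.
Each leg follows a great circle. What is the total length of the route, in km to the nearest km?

9184 km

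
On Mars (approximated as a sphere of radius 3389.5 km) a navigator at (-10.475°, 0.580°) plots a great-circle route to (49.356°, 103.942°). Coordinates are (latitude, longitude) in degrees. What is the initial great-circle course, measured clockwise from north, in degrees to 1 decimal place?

Δλ = 103.362° = 1.8040 rad.
y = sin Δλ · cos φ₂ = (0.9729)(0.6514) = 0.6337
x = cos φ₁ sin φ₂ − sin φ₁ cos φ₂ cos Δλ = (0.9833)(0.7588) − (-0.1818)(0.6514)(-0.2311) = 0.7188
θ = atan2(y, x) = 41.40°, so the bearing is 41.4°.

41.4°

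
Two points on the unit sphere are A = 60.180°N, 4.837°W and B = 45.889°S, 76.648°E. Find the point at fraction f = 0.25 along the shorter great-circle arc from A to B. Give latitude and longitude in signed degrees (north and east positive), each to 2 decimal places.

36.99°, 28.15°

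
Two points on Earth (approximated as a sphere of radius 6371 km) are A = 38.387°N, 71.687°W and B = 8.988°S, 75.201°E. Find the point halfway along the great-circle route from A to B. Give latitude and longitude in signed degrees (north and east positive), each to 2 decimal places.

Central angle δ = 2.4121 rad. Interpolating on the sphere with fraction f = 0.5:
P = [sin((1−f)δ)·A + sin(fδ)·B] / sin δ = 1.4016·A + 1.4016·B in Cartesian coordinates,
giving P = (0.6988, 0.2955, 0.6514), i.e. latitude 40.65°, longitude 22.92°.

40.65°, 22.92°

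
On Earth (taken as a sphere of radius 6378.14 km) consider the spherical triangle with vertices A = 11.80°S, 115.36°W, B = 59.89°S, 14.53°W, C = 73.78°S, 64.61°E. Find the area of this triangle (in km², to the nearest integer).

Side lengths (central angles): a = 0.5413, b = 1.6479, c = 1.4861 rad; semiperimeter s = 1.8377.
By l'Huilier's theorem, tan(E/4) = √[tan(s/2) tan((s−a)/2) tan((s−b)/2) tan((s−c)/2)], giving spherical excess E = 0.5151 rad.
Area = E·R² = 0.5151 × (6378.14)² ≈ 20954584 km².

20954584 km²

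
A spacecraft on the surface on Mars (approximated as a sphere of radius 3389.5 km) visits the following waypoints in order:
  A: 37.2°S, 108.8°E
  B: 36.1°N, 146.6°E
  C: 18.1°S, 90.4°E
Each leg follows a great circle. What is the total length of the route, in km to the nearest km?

Leg A→B: central angle 1.4179 rad, distance 4806.0 km.
Leg B→C: central angle 1.3241 rad, distance 4488.1 km.
Total: 4806.0 + 4488.1 ≈ 9294 km.

9294 km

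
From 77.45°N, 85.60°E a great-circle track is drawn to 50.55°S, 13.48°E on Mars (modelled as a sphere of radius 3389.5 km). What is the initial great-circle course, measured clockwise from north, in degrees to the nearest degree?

239°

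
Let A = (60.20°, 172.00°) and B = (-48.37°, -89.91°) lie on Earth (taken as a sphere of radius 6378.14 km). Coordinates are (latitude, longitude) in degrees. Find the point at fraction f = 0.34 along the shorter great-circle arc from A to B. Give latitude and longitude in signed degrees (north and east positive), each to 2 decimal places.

Central angle δ = 2.3393 rad. Interpolating on the sphere with fraction f = 0.34:
P = [sin((1−f)δ)·A + sin(fδ)·B] / sin δ = 1.3904·A + 0.9933·B in Cartesian coordinates,
giving P = (-0.6832, -0.5637, 0.4641), i.e. latitude 27.65°, longitude -140.48°.

27.65°, -140.48°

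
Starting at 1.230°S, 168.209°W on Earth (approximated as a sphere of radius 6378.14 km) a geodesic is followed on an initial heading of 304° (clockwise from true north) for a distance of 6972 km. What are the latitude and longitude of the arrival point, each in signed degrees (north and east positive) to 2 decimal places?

29.12°, 134.36°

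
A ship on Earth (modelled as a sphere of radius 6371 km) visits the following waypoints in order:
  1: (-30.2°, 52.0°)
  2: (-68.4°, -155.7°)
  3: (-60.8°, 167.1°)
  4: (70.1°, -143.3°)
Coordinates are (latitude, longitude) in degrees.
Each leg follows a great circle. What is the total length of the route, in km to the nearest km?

25807 km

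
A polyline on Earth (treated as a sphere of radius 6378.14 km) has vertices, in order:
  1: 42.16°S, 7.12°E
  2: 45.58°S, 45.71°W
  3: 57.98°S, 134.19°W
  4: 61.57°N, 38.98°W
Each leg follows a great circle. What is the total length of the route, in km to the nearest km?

Leg 1→2: central angle 0.6553 rad, distance 4179.7 km.
Leg 2→3: central angle 0.9079 rad, distance 5790.6 km.
Leg 3→4: central angle 2.4473 rad, distance 15609.5 km.
Total: 4179.7 + 5790.6 + 15609.5 ≈ 25580 km.

25580 km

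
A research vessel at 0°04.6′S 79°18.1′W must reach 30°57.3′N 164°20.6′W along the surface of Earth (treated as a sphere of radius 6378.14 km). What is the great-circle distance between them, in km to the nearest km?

With latitudes φ₁ = -0.077°, φ₂ = 30.955° and longitude difference Δλ = -85.042°:
cos c = sin φ₁ sin φ₂ + cos φ₁ cos φ₂ cos Δλ = (-0.0013)(0.5144) + (1.0000)(0.8576)(0.0864) = 0.07343,
so c = arccos(0.07343) = 1.49730 rad.
Distance = R·c = 6378.14 × 1.4973 ≈ 9550 km.

9550 km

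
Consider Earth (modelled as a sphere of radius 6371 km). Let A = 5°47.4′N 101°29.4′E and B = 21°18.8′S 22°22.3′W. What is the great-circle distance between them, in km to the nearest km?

13741 km

In radians: φ₁ = 0.1011, φ₂ = -0.3720, Δλ = -123.862° = -2.1618 rad.
cos c = sin φ₁ sin φ₂ + cos φ₁ cos φ₂ cos Δλ = (0.1009)(-0.3635) + (0.9949)(0.9316)(-0.5572) = -0.55310,
so c = arccos(-0.55310) = 2.15688 rad.
Distance = R·c = 6371 × 2.1569 ≈ 13741 km.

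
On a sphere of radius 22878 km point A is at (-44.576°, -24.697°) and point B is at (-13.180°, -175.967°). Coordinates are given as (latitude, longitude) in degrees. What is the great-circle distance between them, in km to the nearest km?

46568 km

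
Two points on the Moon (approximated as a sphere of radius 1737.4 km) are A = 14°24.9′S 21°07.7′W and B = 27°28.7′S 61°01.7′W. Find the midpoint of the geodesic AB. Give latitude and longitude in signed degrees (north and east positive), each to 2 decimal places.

-22.16°, -40.17°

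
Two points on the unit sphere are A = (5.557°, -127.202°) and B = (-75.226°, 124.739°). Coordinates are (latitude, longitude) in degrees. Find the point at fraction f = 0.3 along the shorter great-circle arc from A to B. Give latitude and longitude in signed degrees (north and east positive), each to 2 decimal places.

-23.46°, -134.91°

Central angle δ = 1.7440 rad. Interpolating on the sphere with fraction f = 0.3:
P = [sin((1−f)δ)·A + sin(fδ)·B] / sin δ = 0.9536·A + 0.5072·B in Cartesian coordinates,
giving P = (-0.6476, -0.6497, -0.3981), i.e. latitude -23.46°, longitude -134.91°.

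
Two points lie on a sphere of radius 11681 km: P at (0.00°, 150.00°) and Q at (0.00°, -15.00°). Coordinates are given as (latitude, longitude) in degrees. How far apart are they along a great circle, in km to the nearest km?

33639 km

In radians: φ₁ = 0.0000, φ₂ = 0.0000, Δλ = -165.000° = -2.8798 rad.
cos c = sin φ₁ sin φ₂ + cos φ₁ cos φ₂ cos Δλ = (0.0000)(0.0000) + (1.0000)(1.0000)(-0.9659) = -0.96593,
so c = arccos(-0.96593) = 2.87979 rad.
Distance = R·c = 11681 × 2.8798 ≈ 33639 km.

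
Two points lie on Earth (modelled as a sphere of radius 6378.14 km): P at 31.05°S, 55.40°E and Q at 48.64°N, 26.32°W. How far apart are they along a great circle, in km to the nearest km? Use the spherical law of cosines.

12000 km

In radians: φ₁ = -0.5419, φ₂ = 0.8489, Δλ = -81.720° = -1.4263 rad.
cos c = sin φ₁ sin φ₂ + cos φ₁ cos φ₂ cos Δλ = (-0.5158)(0.7506) + (0.8567)(0.6608)(0.1440) = -0.30561,
so c = arccos(-0.30561) = 1.88137 rad.
Distance = R·c = 6378.14 × 1.8814 ≈ 12000 km.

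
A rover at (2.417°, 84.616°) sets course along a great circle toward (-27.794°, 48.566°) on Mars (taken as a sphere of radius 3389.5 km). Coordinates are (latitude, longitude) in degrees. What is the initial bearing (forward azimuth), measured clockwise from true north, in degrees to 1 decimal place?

226.4°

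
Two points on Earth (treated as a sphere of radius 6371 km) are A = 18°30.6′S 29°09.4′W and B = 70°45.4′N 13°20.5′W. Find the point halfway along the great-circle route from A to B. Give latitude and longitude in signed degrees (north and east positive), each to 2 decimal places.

26.29°, -25.10°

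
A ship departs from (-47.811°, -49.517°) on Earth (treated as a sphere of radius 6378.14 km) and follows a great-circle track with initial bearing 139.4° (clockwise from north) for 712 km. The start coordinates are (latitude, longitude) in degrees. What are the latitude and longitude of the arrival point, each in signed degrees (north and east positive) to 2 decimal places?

-52.48°, -42.68°

Angular distance δ = d/R = 712/6378.14 = 0.11163 rad; initial bearing θ = 2.4330 rad.
sin φ₂ = sin φ₁ cos δ + cos φ₁ sin δ cos θ = (-0.7409)(0.9938) + (0.6716)(0.1114)(-0.7593) = -0.7931, so φ₂ = -52.48°.
Δλ = atan2(sin θ sin δ cos φ₁, cos δ − sin φ₁ sin φ₂) = atan2(0.0487, 0.4061) = 6.836°.
λ₂ = -49.517° + 6.836° = -42.68°.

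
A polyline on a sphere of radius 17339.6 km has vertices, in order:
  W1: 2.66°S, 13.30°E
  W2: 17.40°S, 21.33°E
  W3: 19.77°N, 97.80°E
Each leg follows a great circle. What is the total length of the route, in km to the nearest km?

Leg W1→W2: central angle 0.2917 rad, distance 5058.7 km.
Leg W2→W3: central angle 1.4616 rad, distance 25344.2 km.
Total: 5058.7 + 25344.2 ≈ 30403 km.

30403 km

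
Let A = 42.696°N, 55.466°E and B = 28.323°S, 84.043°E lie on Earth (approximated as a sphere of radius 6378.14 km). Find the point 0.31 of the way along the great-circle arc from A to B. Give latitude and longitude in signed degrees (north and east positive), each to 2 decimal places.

20.99°, 66.15°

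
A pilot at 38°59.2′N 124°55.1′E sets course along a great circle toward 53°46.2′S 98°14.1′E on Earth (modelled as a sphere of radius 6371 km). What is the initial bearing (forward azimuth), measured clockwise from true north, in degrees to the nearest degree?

With φ₁ = 0.6804, φ₂ = -0.9385, Δλ = -0.4657 rad, the forward-azimuth formula gives
θ = atan2( sin Δλ cos φ₂ , cos φ₁ sin φ₂ − sin φ₁ cos φ₂ cos Δλ ) = atan2(-0.2654, -0.9592) = -164.53°.
Adding 360° brings this into [0°, 360°): 195°.

195°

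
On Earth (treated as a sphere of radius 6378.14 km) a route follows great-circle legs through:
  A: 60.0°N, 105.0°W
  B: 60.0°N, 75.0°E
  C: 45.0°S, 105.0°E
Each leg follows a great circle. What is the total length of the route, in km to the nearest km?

Leg A→B: central angle 1.0472 rad, distance 6679.2 km.
Leg B→C: central angle 1.8820 rad, distance 12003.5 km.
Total: 6679.2 + 12003.5 ≈ 18683 km.

18683 km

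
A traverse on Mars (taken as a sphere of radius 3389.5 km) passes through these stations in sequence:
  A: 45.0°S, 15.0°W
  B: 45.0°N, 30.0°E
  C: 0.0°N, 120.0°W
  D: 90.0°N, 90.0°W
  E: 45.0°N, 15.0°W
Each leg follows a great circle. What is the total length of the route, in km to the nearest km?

Leg A→B: central angle 1.7178 rad, distance 5822.4 km.
Leg B→C: central angle 2.2299 rad, distance 7558.1 km.
Leg C→D: central angle 1.5708 rad, distance 5324.2 km.
Leg D→E: central angle 0.7854 rad, distance 2662.1 km.
Total: 5822.4 + 7558.1 + 5324.2 + 2662.1 ≈ 21367 km.

21367 km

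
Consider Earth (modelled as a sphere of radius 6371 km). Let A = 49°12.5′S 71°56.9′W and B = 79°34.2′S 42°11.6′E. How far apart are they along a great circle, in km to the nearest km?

5101 km

Let φ₁ = -0.8588 rad, φ₂ = -1.3888 rad, and Δλ = 1.9921 rad.
Haversine: a = sin²(Δφ/2) + cos φ₁ cos φ₂ sin²(Δλ/2) = 0.0686 + (0.6533)(0.1810)(0.7045) = 0.15190.
Central angle c = 2·arcsin(√a) = 0.80069 rad.
Distance = R·c = 6371 × 0.8007 ≈ 5101 km.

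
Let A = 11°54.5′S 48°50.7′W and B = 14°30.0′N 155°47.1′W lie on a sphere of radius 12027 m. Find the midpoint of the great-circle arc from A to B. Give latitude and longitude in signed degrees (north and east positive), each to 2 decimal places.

2.18°, -101.90°

Central angle δ = 1.9046 rad. Interpolating on the sphere with fraction f = 0.5:
P = [sin((1−f)δ)·A + sin(fδ)·B] / sin δ = 0.8624·A + 0.8624·B in Cartesian coordinates,
giving P = (-0.2061, -0.9778, 0.0380), i.e. latitude 2.18°, longitude -101.90°.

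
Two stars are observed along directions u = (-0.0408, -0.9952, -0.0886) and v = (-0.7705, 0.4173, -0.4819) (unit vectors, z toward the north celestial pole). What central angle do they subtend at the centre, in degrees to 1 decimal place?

109.9°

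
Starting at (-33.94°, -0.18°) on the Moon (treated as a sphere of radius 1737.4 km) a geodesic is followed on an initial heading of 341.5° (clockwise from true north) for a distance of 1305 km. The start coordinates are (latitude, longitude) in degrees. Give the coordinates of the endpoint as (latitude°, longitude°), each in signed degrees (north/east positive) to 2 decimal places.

Angular distance δ = d/R = 1305/1737.4 = 0.75112 rad; initial bearing θ = 5.9603 rad.
sin φ₂ = sin φ₁ cos δ + cos φ₁ sin δ cos θ = (-0.5583)(0.7309) + (0.8296)(0.6825)(0.9483) = 0.1288, so φ₂ = 7.40°.
Δλ = atan2(sin θ sin δ cos φ₁, cos δ − sin φ₁ sin φ₂) = atan2(-0.1797, 0.8029) = -12.613°.
λ₂ = -0.180° − 12.613° = -12.79°.

7.40°, -12.79°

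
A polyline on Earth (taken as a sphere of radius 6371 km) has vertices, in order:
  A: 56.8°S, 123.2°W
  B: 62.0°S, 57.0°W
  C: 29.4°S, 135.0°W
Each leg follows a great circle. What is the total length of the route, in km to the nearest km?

10159 km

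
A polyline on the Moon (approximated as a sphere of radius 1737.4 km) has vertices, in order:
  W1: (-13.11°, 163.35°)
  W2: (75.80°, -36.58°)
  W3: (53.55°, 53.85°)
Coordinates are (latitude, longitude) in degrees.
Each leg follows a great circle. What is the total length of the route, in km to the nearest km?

4708 km

Leg W1→W2: central angle 2.0314 rad, distance 3529.4 km.
Leg W2→W3: central angle 0.6782 rad, distance 1178.3 km.
Total: 3529.4 + 1178.3 ≈ 4708 km.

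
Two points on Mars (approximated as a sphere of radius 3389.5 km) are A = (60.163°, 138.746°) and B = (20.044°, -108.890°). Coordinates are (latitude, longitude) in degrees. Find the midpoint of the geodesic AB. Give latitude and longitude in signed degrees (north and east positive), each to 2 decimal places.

53.98°, -140.41°

The central angle between A and B is δ = 1.4510 rad.
With f = 0.5, the slerp weights are sin((1−f)δ)/sin δ = 0.6683 and sin(fδ)/sin δ = 0.6683.
Weighted sum of the unit vectors: (0.6683)·(-0.3740,0.3281,0.8674) + (0.6683)·(-0.3041,-0.8888,0.3427) = (-0.4532, -0.3748, 0.8088).
Converting back: φ = atan2(z, √(x²+y²)) = 53.98°, λ = atan2(y, x) = -140.41°.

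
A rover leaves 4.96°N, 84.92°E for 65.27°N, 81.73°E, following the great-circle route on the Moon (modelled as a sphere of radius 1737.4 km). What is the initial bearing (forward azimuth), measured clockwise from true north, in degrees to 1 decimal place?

358.5°

Δλ = -3.190° = -0.0557 rad.
y = sin Δλ · cos φ₂ = (-0.0556)(0.4183) = -0.0233
x = cos φ₁ sin φ₂ − sin φ₁ cos φ₂ cos Δλ = (0.9963)(0.9083) − (0.0865)(0.4183)(0.9985) = 0.8688
θ = atan2(y, x) = -1.53°; adding 360° gives 358.5°.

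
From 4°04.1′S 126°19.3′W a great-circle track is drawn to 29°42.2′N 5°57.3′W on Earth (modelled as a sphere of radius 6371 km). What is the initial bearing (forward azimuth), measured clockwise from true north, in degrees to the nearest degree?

58°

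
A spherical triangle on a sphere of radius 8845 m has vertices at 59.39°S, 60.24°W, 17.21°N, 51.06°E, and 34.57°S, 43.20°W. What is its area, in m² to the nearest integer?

Side lengths (central angles): a = 1.7991, b = 0.4751, c = 2.0168 rad; semiperimeter s = 2.1455.
By l'Huilier's theorem, tan(E/4) = √[tan(s/2) tan((s−a)/2) tan((s−b)/2) tan((s−c)/2)], giving spherical excess E = 0.6009 rad.
Area = E·R² = 0.6009 × (8845)² ≈ 47013383 m².

47013383 m²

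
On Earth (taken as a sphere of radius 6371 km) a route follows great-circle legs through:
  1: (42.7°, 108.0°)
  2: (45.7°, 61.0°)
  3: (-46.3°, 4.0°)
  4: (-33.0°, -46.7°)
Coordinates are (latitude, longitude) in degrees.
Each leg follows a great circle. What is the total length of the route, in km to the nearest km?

19855 km

Leg 1→2: central angle 0.5819 rad, distance 3707.4 km.
Leg 2→3: central angle 1.8283 rad, distance 11647.8 km.
Leg 3→4: central angle 0.7063 rad, distance 4500.0 km.
Total: 3707.4 + 11647.8 + 4500.0 ≈ 19855 km.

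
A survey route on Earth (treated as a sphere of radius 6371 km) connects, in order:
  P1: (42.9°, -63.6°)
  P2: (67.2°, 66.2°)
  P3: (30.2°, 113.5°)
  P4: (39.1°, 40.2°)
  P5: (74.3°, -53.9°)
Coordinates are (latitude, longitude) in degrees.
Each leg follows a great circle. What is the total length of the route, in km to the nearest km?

Leg P1→P2: central angle 1.1087 rad, distance 7063.6 km.
Leg P2→P3: central angle 0.8081 rad, distance 5148.7 km.
Leg P3→P4: central angle 1.0356 rad, distance 6598.0 km.
Leg P4→P5: central angle 0.9371 rad, distance 5970.2 km.
Total: 7063.6 + 5148.7 + 6598.0 + 5970.2 ≈ 24780 km.

24780 km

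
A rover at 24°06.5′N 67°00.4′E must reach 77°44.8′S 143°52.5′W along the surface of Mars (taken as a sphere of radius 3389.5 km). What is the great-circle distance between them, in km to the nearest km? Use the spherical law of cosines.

7361 km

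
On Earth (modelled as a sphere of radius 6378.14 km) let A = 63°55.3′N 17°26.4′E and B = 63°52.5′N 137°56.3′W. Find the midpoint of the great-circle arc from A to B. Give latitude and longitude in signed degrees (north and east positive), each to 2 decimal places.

The central angle between A and B is δ = 0.8886 rad.
With f = 0.5, the slerp weights are sin((1−f)δ)/sin δ = 0.5538 and sin(fδ)/sin δ = 0.5538.
Weighted sum of the unit vectors: (0.5538)·(0.4194,0.1318,0.8982) + (0.5538)·(-0.3269,-0.2950,0.8978) = (0.0512, -0.0904, 0.9946).
Converting back: φ = atan2(z, √(x²+y²)) = 84.04°, λ = atan2(y, x) = -60.47°.

84.04°, -60.47°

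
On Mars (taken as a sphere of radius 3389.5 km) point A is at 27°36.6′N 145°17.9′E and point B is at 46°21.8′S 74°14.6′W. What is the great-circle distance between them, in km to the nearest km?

With latitudes φ₁ = 27.610°, φ₂ = -46.363° and longitude difference Δλ = 140.458°:
cos c = sin φ₁ sin φ₂ + cos φ₁ cos φ₂ cos Δλ = (0.4635)(-0.7237) + (0.8861)(0.6901)(-0.7712) = -0.80698,
so c = arccos(-0.80698) = 2.50981 rad.
Distance = R·c = 3389.5 × 2.5098 ≈ 8507 km.

8507 km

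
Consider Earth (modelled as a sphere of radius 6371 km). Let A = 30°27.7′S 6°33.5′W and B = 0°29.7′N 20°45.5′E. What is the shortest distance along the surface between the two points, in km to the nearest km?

4493 km

In radians: φ₁ = -0.5317, φ₂ = 0.0086, Δλ = 27.317° = 0.4768 rad.
Haversine: a = sin²(Δφ/2) + cos φ₁ cos φ₂ sin²(Δλ/2) = 0.0712 + (0.8620)(1.0000)(0.0558) = 0.11928.
Central angle c = 2·arcsin(√a) = 0.70527 rad.
Distance = R·c = 6371 × 0.7053 ≈ 4493 km.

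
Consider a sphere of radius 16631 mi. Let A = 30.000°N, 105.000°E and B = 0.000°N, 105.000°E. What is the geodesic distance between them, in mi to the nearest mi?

Let φ₁ = 0.5236 rad, φ₂ = 0.0000 rad, and Δλ = 0.0000 rad.
Haversine: a = sin²(Δφ/2) + cos φ₁ cos φ₂ sin²(Δλ/2) = 0.0670 + (0.8660)(1.0000)(0.0000) = 0.06699.
Central angle c = 2·arcsin(√a) = 0.52360 rad.
Distance = R·c = 16631 × 0.5236 ≈ 8708 mi.

8708 mi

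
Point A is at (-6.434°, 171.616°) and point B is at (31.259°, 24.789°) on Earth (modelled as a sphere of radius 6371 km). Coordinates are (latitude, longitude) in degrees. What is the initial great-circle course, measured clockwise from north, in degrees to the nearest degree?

313°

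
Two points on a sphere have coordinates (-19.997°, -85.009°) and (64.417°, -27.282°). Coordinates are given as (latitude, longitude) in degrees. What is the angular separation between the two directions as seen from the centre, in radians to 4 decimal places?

1.6627 rad

Let φ₁ = -0.3490 rad, φ₂ = 1.1243 rad, and Δλ = 1.0075 rad.
Haversine: a = sin²(Δφ/2) + cos φ₁ cos φ₂ sin²(Δλ/2) = 0.4513 + (0.9397)(0.4318)(0.2330) = 0.54589.
Central angle c = 2·arcsin(√a) = 1.66270 rad.
So the angular separation is 1.6627 rad.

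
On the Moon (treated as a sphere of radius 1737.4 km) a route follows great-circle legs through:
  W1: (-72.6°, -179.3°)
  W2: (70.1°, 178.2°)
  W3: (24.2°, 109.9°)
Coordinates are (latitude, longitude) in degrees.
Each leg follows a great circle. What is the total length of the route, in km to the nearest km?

6146 km

Leg W1→W2: central angle 2.4907 rad, distance 4327.4 km.
Leg W2→W3: central angle 1.0469 rad, distance 1818.9 km.
Total: 4327.4 + 1818.9 ≈ 6146 km.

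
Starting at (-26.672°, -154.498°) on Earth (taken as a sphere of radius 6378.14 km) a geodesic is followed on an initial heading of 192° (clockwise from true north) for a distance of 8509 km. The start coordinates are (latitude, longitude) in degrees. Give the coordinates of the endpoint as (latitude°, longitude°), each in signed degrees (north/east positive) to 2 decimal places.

-72.74°, 68.43°

Angular distance δ = d/R = 8509/6378.14 = 1.33409 rad; initial bearing θ = 3.3510 rad.
sin φ₂ = sin φ₁ cos δ + cos φ₁ sin δ cos θ = (-0.4489)(0.2345) + (0.8936)(0.9721)(-0.9781) = -0.9550, so φ₂ = -72.74°.
Δλ = atan2(sin θ sin δ cos φ₁, cos δ − sin φ₁ sin φ₂) = atan2(-0.1806, -0.1942) = -137.071°.
λ₂ = -154.498° − 137.071° = -291.57° → 68.43° after wrapping to (−180°, 180°].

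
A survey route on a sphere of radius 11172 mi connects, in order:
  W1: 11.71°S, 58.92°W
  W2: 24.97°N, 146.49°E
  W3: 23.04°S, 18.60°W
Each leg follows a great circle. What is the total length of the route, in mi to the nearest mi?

Leg W1→W2: central angle 2.6626 rad, distance 29746.8 mi.
Leg W2→W3: central angle 2.9016 rad, distance 32417.0 mi.
Total: 29746.8 + 32417.0 ≈ 62164 mi.

62164 mi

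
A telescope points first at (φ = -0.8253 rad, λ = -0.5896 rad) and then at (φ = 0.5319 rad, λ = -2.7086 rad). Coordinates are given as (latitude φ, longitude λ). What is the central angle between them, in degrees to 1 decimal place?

132.6°

In radians: φ₁ = -0.8253, φ₂ = 0.5319, Δλ = -121.410° = -2.1190 rad.
Haversine: a = sin²(Δφ/2) + cos φ₁ cos φ₂ sin²(Δλ/2) = 0.3940 + (0.6783)(0.8618)(0.7606) = 0.83866.
Central angle c = 2·arcsin(√a) = 2.31491 rad.
So the angular separation is 132.6°.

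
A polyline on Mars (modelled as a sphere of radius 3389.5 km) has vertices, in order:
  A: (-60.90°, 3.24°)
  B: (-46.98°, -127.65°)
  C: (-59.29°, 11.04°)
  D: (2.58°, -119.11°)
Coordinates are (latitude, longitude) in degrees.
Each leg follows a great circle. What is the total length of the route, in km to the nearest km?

14500 km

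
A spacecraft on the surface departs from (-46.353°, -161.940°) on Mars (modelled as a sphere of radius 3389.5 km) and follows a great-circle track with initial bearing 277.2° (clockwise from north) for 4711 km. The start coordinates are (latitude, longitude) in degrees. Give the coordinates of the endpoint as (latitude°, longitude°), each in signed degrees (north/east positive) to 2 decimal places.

-2.59°, 120.39°

Angular distance δ = d/R = 4711/3389.5 = 1.38988 rad; initial bearing θ = 4.8381 rad.
sin φ₂ = sin φ₁ cos δ + cos φ₁ sin δ cos θ = (-0.7236)(0.1799) + (0.6902)(0.9837)(0.1253) = -0.0451, so φ₂ = -2.59°.
Δλ = atan2(sin θ sin δ cos φ₁, cos δ − sin φ₁ sin φ₂) = atan2(-0.6736, 0.1473) = -77.665°.
λ₂ = -161.940° − 77.665° = -239.61° → 120.39° after wrapping to (−180°, 180°].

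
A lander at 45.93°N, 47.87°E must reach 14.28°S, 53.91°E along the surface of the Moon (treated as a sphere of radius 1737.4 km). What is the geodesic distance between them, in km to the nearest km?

1833 km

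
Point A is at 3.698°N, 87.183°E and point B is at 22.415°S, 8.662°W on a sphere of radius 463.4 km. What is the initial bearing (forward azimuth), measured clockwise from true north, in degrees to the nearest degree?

248°

With φ₁ = 0.0645, φ₂ = -0.3912, Δλ = -1.6728 rad, the forward-azimuth formula gives
θ = atan2( sin Δλ cos φ₂ , cos φ₁ sin φ₂ − sin φ₁ cos φ₂ cos Δλ ) = atan2(-0.9196, -0.3744) = -112.15°.
Adding 360° brings this into [0°, 360°): 248°.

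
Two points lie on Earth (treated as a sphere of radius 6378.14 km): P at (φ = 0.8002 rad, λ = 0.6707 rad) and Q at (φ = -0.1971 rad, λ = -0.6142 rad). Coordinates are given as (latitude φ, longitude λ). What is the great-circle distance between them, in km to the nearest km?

With latitudes φ₁ = 45.848°, φ₂ = -11.293° and longitude difference Δλ = -73.619°:
cos c = sin φ₁ sin φ₂ + cos φ₁ cos φ₂ cos Δλ = (0.7175)(-0.1958) + (0.6966)(0.9806)(0.2820) = 0.05214,
so c = arccos(0.05214) = 1.51864 rad.
Distance = R·c = 6378.14 × 1.5186 ≈ 9686 km.

9686 km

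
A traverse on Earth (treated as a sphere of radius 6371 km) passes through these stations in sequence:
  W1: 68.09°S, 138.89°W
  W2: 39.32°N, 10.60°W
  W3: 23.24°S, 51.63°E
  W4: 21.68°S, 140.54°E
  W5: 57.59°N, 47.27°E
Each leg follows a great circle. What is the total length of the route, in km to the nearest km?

46255 km

Leg W1→W2: central angle 2.4446 rad, distance 15574.4 km.
Leg W2→W3: central angle 1.4895 rad, distance 9489.8 km.
Leg W3→W4: central angle 1.4081 rad, distance 8970.8 km.
Leg W4→W5: central angle 1.9180 rad, distance 12219.7 km.
Total: 15574.4 + 9489.8 + 8970.8 + 12219.7 ≈ 46255 km.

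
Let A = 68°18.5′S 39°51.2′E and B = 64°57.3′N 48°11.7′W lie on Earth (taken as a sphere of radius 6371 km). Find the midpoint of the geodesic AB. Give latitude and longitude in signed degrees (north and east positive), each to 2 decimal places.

The central angle between A and B is δ = 2.5616 rad.
With f = 0.5, the slerp weights are sin((1−f)δ)/sin δ = 1.7487 and sin(fδ)/sin δ = 1.7487.
Weighted sum of the unit vectors: (1.7487)·(0.2837,0.2369,-0.9292) + (1.7487)·(0.2822,-0.3156,0.9060) = (0.9897, -0.1376, -0.0406).
Converting back: φ = atan2(z, √(x²+y²)) = -2.33°, λ = atan2(y, x) = -7.92°.

-2.33°, -7.92°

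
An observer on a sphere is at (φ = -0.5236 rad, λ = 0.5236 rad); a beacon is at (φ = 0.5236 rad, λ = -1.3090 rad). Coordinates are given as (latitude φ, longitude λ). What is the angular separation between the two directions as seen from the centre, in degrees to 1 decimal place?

116.4°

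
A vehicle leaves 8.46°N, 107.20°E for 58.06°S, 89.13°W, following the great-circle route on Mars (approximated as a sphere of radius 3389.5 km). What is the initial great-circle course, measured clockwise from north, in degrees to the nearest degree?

Δλ = 163.670° = 2.8566 rad.
y = sin Δλ · cos φ₂ = (0.2812)(0.5290) = 0.1487
x = cos φ₁ sin φ₂ − sin φ₁ cos φ₂ cos Δλ = (0.9891)(-0.8486) − (0.1471)(0.5290)(-0.9597) = -0.7647
θ = atan2(y, x) = 168.99°, so the bearing is 169°.

169°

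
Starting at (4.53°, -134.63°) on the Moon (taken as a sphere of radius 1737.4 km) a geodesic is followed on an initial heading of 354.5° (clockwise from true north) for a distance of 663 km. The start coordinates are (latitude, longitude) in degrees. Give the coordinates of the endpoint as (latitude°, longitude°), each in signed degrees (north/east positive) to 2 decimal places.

Angular distance δ = d/R = 663/1737.4 = 0.38160 rad; initial bearing θ = 6.1872 rad.
sin φ₂ = sin φ₁ cos δ + cos φ₁ sin δ cos θ = (0.0790)(0.9281) + (0.9969)(0.3724)(0.9954) = 0.4428, so φ₂ = 26.29°.
Δλ = atan2(sin θ sin δ cos φ₁, cos δ − sin φ₁ sin φ₂) = atan2(-0.0356, 0.8931) = -2.282°.
λ₂ = -134.630° − 2.282° = -136.91°.

26.29°, -136.91°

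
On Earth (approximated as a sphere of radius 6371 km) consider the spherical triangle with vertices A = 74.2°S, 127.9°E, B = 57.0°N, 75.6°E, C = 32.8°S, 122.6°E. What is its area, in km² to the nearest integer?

Side lengths (central angles): a = 1.7134, b = 0.7240, c = 2.3693 rad; semiperimeter s = 2.4033.
By l'Huilier's theorem, tan(E/4) = √[tan(s/2) tan((s−a)/2) tan((s−b)/2) tan((s−c)/2)], giving spherical excess E = 0.5282 rad.
Area = E·R² = 0.5282 × (6371)² ≈ 21439880 km².

21439880 km²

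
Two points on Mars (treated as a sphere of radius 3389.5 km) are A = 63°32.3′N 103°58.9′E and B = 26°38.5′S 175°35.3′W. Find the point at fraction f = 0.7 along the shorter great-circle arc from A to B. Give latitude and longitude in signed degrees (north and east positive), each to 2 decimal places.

The central angle between A and B is δ = 1.9126 rad.
With f = 0.7, the slerp weights are sin((1−f)δ)/sin δ = 0.5762 and sin(fδ)/sin δ = 1.0330.
Weighted sum of the unit vectors: (0.5762)·(-0.1077,0.4324,0.8952) + (1.0330)·(-0.8912,-0.0688,-0.4484) = (-0.9826, 0.1781, 0.0526).
Converting back: φ = atan2(z, √(x²+y²)) = 3.01°, λ = atan2(y, x) = 169.73°.

3.01°, 169.73°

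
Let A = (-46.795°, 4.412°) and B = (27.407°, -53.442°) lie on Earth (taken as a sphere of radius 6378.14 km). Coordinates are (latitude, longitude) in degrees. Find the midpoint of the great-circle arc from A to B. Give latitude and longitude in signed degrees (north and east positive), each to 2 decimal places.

-11.02°, -28.60°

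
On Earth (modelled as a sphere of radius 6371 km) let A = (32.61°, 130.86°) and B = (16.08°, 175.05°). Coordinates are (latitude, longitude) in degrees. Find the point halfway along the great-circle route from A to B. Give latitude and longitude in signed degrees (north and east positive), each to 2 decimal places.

The central angle between A and B is δ = 0.7530 rad.
With f = 0.5, the slerp weights are sin((1−f)δ)/sin δ = 0.5377 and sin(fδ)/sin δ = 0.5377.
Weighted sum of the unit vectors: (0.5377)·(-0.5511,0.6371,0.5389) + (0.5377)·(-0.9573,0.0829,0.2770) = (-0.8110, 0.3871, 0.4387).
Converting back: φ = atan2(z, √(x²+y²)) = 26.02°, λ = atan2(y, x) = 154.48°.

26.02°, 154.48°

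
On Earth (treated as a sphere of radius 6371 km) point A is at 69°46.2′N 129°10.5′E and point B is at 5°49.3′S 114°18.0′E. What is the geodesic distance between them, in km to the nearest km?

8481 km

Let φ₁ = 1.2177 rad, φ₂ = -0.1016 rad, and Δλ = -0.2596 rad.
cos c = sin φ₁ sin φ₂ + cos φ₁ cos φ₂ cos Δλ = (0.9383)(-0.1014) + (0.3458)(0.9948)(0.9665) = 0.23730,
so c = arccos(0.23730) = 1.33121 rad.
Distance = R·c = 6371 × 1.3312 ≈ 8481 km.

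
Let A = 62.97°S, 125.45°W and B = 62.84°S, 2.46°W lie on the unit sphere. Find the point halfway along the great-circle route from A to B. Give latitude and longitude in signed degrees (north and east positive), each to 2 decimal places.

-76.28°, -63.72°

Central angle δ = 0.8236 rad. Interpolating on the sphere with fraction f = 0.5:
P = [sin((1−f)δ)·A + sin(fδ)·B] / sin δ = 0.5456·A + 0.5456·B in Cartesian coordinates,
giving P = (0.1050, -0.2127, -0.9715), i.e. latitude -76.28°, longitude -63.72°.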